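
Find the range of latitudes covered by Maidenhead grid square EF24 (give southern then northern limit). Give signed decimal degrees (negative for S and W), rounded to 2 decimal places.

-36.00, -35.00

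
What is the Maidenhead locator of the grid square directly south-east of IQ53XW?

Longitude subsquare x = 23; +1 → 24, wraps to 0 = a, carry into square.
Longitude square 5; +1 → 6.
Latitude subsquare w = 22; −1 → 21 = v.

IQ63av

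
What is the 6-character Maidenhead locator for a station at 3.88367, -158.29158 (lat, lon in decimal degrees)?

BJ03uv

Shift to the Maidenhead origin (180°W, 90°S): lon 21.7084, lat 93.8837.
Field: 21.7084/20 → 1 → B, 93.8837/10 → 9 → J; chars BJ.
Square: 1.7084/2 → 0, 3.8837/1 → 3; chars 03.
Subsquare: 1.7084/0.0833333 → 20 → u, 0.8837/0.0416667 → 21 → v; chars uv.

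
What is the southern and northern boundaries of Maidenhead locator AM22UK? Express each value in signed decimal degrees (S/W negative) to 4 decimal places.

Field A=0, M=12: +0·20° lon, +12·10° lat → SW at lon -180°, lat 30°.
Square 2, 2: +2·2° lon, +2·1° lat → SW at lon -176°, lat 32°.
Subsquare u=20, k=10: +20·0.0833333° lon, +10·0.0416667° lat → SW at lon -174.333°, lat 32.4167°.
Cell spans 0.0833333° lon × 0.0416667° lat.
south 32.4167, north 32.4583.

32.4167, 32.4583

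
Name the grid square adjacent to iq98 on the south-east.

Longitude square 9; +1 → 10, wraps to 0, carry into field.
Longitude field I = 8; +1 → 9 = J.
Latitude square 8; −1 → 7.

JQ07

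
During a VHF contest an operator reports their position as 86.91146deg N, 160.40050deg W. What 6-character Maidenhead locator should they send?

Shift to the Maidenhead origin (180°W, 90°S): lon 19.5995, lat 176.9115.
Field (20°×10°, letters A–R): lon ⌊19.5995/20⌋ = 0 → A; lat ⌊176.9115/10⌋ = 17 → R.
Square (2°×1°, digits 0–9): lon ⌊19.5995/2⌋ = 9; lat ⌊6.9115/1⌋ = 6.
Subsquare (5′×2.5′, letters a–x): lon ⌊1.5995/0.0833333⌋ = 19 → t; lat ⌊0.9115/0.0416667⌋ = 21 → v.

AR96tv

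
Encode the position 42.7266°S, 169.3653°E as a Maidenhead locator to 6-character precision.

RE47qg

Shift to the Maidenhead origin (180°W, 90°S): lon 349.3653, lat 47.2734.
Field: lon ⌊349.3653/20⌋ = 17 → R; lat ⌊47.2734/10⌋ = 4 → E.
Square: lon ⌊9.3653/2⌋ = 4; lat ⌊7.2734/1⌋ = 7.
Subsquare: lon ⌊1.3653/0.0833333⌋ = 16 → q; lat ⌊0.2734/0.0416667⌋ = 6 → g.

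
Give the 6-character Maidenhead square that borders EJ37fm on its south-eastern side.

EJ37gl

Longitude subsquare f = 5; +1 → 6 = g.
Latitude subsquare m = 12; −1 → 11 = l.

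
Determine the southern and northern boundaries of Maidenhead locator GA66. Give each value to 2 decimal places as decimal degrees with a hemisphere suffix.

Field G=6, A=0: +6·20° lon, +0·10° lat → SW at lon -60°, lat -90°.
Square 6, 6: +6·2° lon, +6·1° lat → SW at lon -48°, lat -84°.
Cell spans 2° lon × 1° lat.
south 84.00° S, north 83.00° S.

84.00° S, 83.00° S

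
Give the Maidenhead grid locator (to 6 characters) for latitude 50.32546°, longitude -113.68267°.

DO30dh

Add 180° to longitude and 90° to latitude: 66.3173, 140.3255.
Field: 66.3173/20 → 3 → D, 140.3255/10 → 14 → O; chars DO.
Square: 6.3173/2 → 3, 0.3255/1 → 0; chars 30.
Subsquare: 0.3173/0.0833333 → 3 → d, 0.3255/0.0416667 → 7 → h; chars dh.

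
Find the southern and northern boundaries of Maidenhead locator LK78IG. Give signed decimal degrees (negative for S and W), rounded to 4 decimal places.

18.2500, 18.2917

Field L=11, K=10: +11·20° lon, +10·10° lat → SW at lon 40°, lat 10°.
Square 7, 8: +7·2° lon, +8·1° lat → SW at lon 54°, lat 18°.
Subsquare i=8, g=6: +8·0.0833333° lon, +6·0.0416667° lat → SW at lon 54.6667°, lat 18.25°.
Cell spans 0.0833333° lon × 0.0416667° lat.
south 18.2500, north 18.2917.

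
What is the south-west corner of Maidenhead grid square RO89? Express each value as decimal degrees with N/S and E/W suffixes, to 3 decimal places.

59.000° N, 176.000° E

Field R=17, O=14: +17·20° lon, +14·10° lat → SW at lon 160°, lat 50°.
Square 8, 9: +8·2° lon, +9·1° lat → SW at lon 176°, lat 59°.
latitude 59.000° N, longitude 176.000° E.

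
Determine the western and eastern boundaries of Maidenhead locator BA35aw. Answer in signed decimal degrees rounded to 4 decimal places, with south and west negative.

Field B=1, A=0: +1·20° lon, +0·10° lat → SW at lon -160°, lat -90°.
Square 3, 5: +3·2° lon, +5·1° lat → SW at lon -154°, lat -85°.
Subsquare a=0, w=22: +0·0.0833333° lon, +22·0.0416667° lat → SW at lon -154°, lat -84.0833°.
Cell spans 0.0833333° lon × 0.0416667° lat.
west -154.0000, east -153.9167.

-154.0000, -153.9167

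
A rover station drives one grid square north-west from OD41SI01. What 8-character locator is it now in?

OD41ri92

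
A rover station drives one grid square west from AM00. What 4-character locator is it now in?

RM90

Longitude square 0; −1 → -1, wraps to 9, carry into field.
Longitude field A = 0; −1 → -1, wraps to 17 = R, wrapping around the antimeridian.
The latitude characters are unchanged.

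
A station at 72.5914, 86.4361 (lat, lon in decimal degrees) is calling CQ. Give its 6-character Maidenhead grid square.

NQ32fo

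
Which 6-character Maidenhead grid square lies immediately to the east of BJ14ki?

BJ14li

Longitude subsquare k = 10; +1 → 11 = l.
The latitude characters are unchanged.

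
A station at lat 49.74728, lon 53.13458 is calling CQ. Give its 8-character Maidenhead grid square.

Offset from 180°W / 90°S: lon 233.13458°, lat 139.74728°.
Field: 233.13458/20 → 11 → L, 139.74728/10 → 13 → N; chars LN.
Square: 13.13458/2 → 6, 9.74728/1 → 9; chars 69.
Subsquare: 1.13458/0.0833333 → 13 → n, 0.74728/0.0416667 → 17 → r; chars nr.
Extended square: 0.05125/0.00833333 → 6, 0.03895/0.00416667 → 9; chars 69.

LN69nr69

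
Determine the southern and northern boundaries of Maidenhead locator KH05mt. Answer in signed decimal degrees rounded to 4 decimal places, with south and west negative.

-14.2083, -14.1667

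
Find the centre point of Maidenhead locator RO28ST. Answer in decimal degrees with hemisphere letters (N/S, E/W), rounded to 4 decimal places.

Field R=17, O=14: +17·20° lon, +14·10° lat → SW at lon 160°, lat 50°.
Square 2, 8: +2·2° lon, +8·1° lat → SW at lon 164°, lat 58°.
Subsquare s=18, t=19: +18·0.0833333° lon, +19·0.0416667° lat → SW at lon 165.5°, lat 58.7917°.
Cell spans 0.0833333° lon × 0.0416667° lat. Centre is SW corner plus half of each.
latitude 58.8125° N, longitude 165.5417° E.

58.8125° N, 165.5417° E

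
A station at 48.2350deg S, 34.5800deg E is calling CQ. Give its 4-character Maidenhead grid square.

KE71

Shift to the Maidenhead origin (180°W, 90°S): lon 214.58, lat 41.77.
Field (20°×10°, letters A–R): 214.58/20 → 10 → K, 41.77/10 → 4 → E; chars KE.
Square (2°×1°, digits 0–9): 14.58/2 → 7, 1.77/1 → 1; chars 71.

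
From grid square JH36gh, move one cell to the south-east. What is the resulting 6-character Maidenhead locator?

Longitude subsquare g = 6; +1 → 7 = h.
Latitude subsquare h = 7; −1 → 6 = g.

JH36hg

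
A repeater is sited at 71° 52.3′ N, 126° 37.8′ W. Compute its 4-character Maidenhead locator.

Shift to the Maidenhead origin (180°W, 90°S): lon 53.37, lat 161.87.
Field: lon ⌊53.37/20⌋ = 2 → C; lat ⌊161.87/10⌋ = 16 → Q.
Square: lon ⌊13.37/2⌋ = 6; lat ⌊1.87/1⌋ = 1.

CQ61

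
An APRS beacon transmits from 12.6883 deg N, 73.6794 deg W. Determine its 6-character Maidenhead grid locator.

FK32dq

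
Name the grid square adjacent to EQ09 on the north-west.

DR90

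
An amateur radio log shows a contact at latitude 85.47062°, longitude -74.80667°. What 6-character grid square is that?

Shift to the Maidenhead origin (180°W, 90°S): lon 105.1933, lat 175.4706.
Field: 105.1933/20 → 5 → F, 175.4706/10 → 17 → R; chars FR.
Square: 5.1933/2 → 2, 5.4706/1 → 5; chars 25.
Subsquare: 1.1933/0.0833333 → 14 → o, 0.4706/0.0416667 → 11 → l; chars ol.

FR25ol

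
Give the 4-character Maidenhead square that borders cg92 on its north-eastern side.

Longitude square 9; +1 → 10, wraps to 0, carry into field.
Longitude field C = 2; +1 → 3 = D.
Latitude square 2; +1 → 3.

DG03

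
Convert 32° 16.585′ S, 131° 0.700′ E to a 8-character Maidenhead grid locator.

Shift to the Maidenhead origin (180°W, 90°S): lon 311.01167, lat 57.72358.
Field: 311.01167/20 → 15 → P, 57.72358/10 → 5 → F; chars PF.
Square: 11.01167/2 → 5, 7.72358/1 → 7; chars 57.
Subsquare: 1.01167/0.0833333 → 12 → m, 0.72358/0.0416667 → 17 → r; chars mr.
Extended square: 0.01167/0.00833333 → 1, 0.01525/0.00416667 → 3; chars 13.

PF57mr13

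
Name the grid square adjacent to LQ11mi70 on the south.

LQ11mh79

Latitude extended square 0; −1 → -1, wraps to 9, carry into subsquare.
Latitude subsquare i = 8; −1 → 7 = h.
The longitude characters are unchanged.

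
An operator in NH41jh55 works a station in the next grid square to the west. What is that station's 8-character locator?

Longitude extended square 5; −1 → 4.
The latitude characters are unchanged.

NH41jh45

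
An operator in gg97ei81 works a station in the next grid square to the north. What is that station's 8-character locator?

GG97ei82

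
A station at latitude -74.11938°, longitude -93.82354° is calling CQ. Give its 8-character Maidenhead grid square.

Offset from 180°W / 90°S: lon 86.17646°, lat 15.88062°.
Field: lon ⌊86.17646/20⌋ = 4 → E; lat ⌊15.88062/10⌋ = 1 → B.
Square: lon ⌊6.17646/2⌋ = 3; lat ⌊5.88062/1⌋ = 5.
Subsquare: lon ⌊0.17646/0.0833333⌋ = 2 → c; lat ⌊0.88062/0.0416667⌋ = 21 → v.
Extended square: lon ⌊0.00979/0.00833333⌋ = 1; lat ⌊0.00562/0.00416667⌋ = 1.

EB35cv11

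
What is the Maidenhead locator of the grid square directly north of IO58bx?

IO59ba

Latitude subsquare x = 23; +1 → 24, wraps to 0 = a, carry into square.
Latitude square 8; +1 → 9.
The longitude characters are unchanged.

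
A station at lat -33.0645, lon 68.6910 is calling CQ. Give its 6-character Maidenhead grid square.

Add 180° to longitude and 90° to latitude: 248.6910, 56.9355.
Field: lon ⌊248.6910/20⌋ = 12 → M; lat ⌊56.9355/10⌋ = 5 → F.
Square: lon ⌊8.6910/2⌋ = 4; lat ⌊6.9355/1⌋ = 6.
Subsquare: lon ⌊0.6910/0.0833333⌋ = 8 → i; lat ⌊0.9355/0.0416667⌋ = 22 → w.

MF46iw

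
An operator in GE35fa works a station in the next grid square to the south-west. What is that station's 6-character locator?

GE34ex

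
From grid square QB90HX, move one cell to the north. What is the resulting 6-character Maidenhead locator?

QB91ha

Latitude subsquare x = 23; +1 → 24, wraps to 0 = a, carry into square.
Latitude square 0; +1 → 1.
The longitude characters are unchanged.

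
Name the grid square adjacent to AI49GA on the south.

AI48gx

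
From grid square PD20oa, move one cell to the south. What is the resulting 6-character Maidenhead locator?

PC29ox

Latitude subsquare a = 0; −1 → -1, wraps to 23 = x, carry into square.
Latitude square 0; −1 → -1, wraps to 9, carry into field.
Latitude field D = 3; −1 → 2 = C.
The longitude characters are unchanged.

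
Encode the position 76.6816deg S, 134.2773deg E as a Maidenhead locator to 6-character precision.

PB73dh

Offset from 180°W / 90°S: lon 314.2773°, lat 13.3184°.
Field (20°×10°, letters A–R): lon ⌊314.2773/20⌋ = 15 → P; lat ⌊13.3184/10⌋ = 1 → B.
Square (2°×1°, digits 0–9): lon ⌊14.2773/2⌋ = 7; lat ⌊3.3184/1⌋ = 3.
Subsquare (5′×2.5′, letters a–x): lon ⌊0.2773/0.0833333⌋ = 3 → d; lat ⌊0.3184/0.0416667⌋ = 7 → h.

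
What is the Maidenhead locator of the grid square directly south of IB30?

IA39

Latitude square 0; −1 → -1, wraps to 9, carry into field.
Latitude field B = 1; −1 → 0 = A.
The longitude characters are unchanged.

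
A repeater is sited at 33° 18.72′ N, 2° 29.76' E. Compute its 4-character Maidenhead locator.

Offset from 180°W / 90°S: lon 182.50°, lat 123.31°.
Field (20°×10°, letters A–R): lon ⌊182.50/20⌋ = 9 → J; lat ⌊123.31/10⌋ = 12 → M.
Square (2°×1°, digits 0–9): lon ⌊2.50/2⌋ = 1; lat ⌊3.31/1⌋ = 3.

JM13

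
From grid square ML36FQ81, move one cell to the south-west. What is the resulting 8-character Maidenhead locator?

Longitude extended square 8; −1 → 7.
Latitude extended square 1; −1 → 0.

ML36fq70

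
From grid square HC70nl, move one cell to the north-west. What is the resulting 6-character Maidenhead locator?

Longitude subsquare n = 13; −1 → 12 = m.
Latitude subsquare l = 11; +1 → 12 = m.

HC70mm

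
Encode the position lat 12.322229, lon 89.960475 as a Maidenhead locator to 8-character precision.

Add 180° to longitude and 90° to latitude: 269.96047, 102.32223.
Field: 269.96047/20 → 13 → N, 102.32223/10 → 10 → K; chars NK.
Square: 9.96047/2 → 4, 2.32223/1 → 2; chars 42.
Subsquare: 1.96047/0.0833333 → 23 → x, 0.32223/0.0416667 → 7 → h; chars xh.
Extended square: 0.04381/0.00833333 → 5, 0.03056/0.00416667 → 7; chars 57.

NK42xh57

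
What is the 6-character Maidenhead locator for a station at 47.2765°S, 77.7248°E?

ME82ur

Shift to the Maidenhead origin (180°W, 90°S): lon 257.7248, lat 42.7235.
Field (20°×10°, letters A–R): 257.7248/20 → 12 → M, 42.7235/10 → 4 → E; chars ME.
Square (2°×1°, digits 0–9): 17.7248/2 → 8, 2.7235/1 → 2; chars 82.
Subsquare (5′×2.5′, letters a–x): 1.7248/0.0833333 → 20 → u, 0.7235/0.0416667 → 17 → r; chars ur.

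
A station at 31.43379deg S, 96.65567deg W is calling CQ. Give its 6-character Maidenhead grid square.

EF18qn

Add 180° to longitude and 90° to latitude: 83.3443, 58.5662.
Field: 83.3443/20 → 4 → E, 58.5662/10 → 5 → F; chars EF.
Square: 3.3443/2 → 1, 8.5662/1 → 8; chars 18.
Subsquare: 1.3443/0.0833333 → 16 → q, 0.5662/0.0416667 → 13 → n; chars qn.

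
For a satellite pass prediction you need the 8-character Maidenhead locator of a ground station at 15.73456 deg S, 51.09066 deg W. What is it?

GH44kg93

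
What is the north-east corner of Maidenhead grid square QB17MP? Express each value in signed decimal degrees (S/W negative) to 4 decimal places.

-72.3333, 143.0833

Field Q=16, B=1: +16·20° lon, +1·10° lat → SW at lon 140°, lat -80°.
Square 1, 7: +1·2° lon, +7·1° lat → SW at lon 142°, lat -73°.
Subsquare m=12, p=15: +12·0.0833333° lon, +15·0.0416667° lat → SW at lon 143°, lat -72.375°.
Cell spans 0.0833333° lon × 0.0416667° lat. NE corner is SW corner plus one full cell.
latitude -72.3333, longitude 143.0833.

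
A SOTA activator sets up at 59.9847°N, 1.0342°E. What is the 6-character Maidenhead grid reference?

Shift to the Maidenhead origin (180°W, 90°S): lon 181.0342, lat 149.9847.
Field: lon ⌊181.0342/20⌋ = 9 → J; lat ⌊149.9847/10⌋ = 14 → O.
Square: lon ⌊1.0342/2⌋ = 0; lat ⌊9.9847/1⌋ = 9.
Subsquare: lon ⌊1.0342/0.0833333⌋ = 12 → m; lat ⌊0.9847/0.0416667⌋ = 23 → x.

JO09mx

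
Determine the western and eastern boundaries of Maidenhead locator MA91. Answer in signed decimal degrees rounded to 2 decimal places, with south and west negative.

Field M=12, A=0: +12·20° lon, +0·10° lat → SW at lon 60°, lat -90°.
Square 9, 1: +9·2° lon, +1·1° lat → SW at lon 78°, lat -89°.
Cell spans 2° lon × 1° lat.
west 78.00, east 80.00.

78.00, 80.00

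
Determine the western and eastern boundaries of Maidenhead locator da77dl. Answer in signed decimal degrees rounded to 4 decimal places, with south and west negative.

Field D=3, A=0: +3·20° lon, +0·10° lat → SW at lon -120°, lat -90°.
Square 7, 7: +7·2° lon, +7·1° lat → SW at lon -106°, lat -83°.
Subsquare d=3, l=11: +3·0.0833333° lon, +11·0.0416667° lat → SW at lon -105.75°, lat -82.5417°.
Cell spans 0.0833333° lon × 0.0416667° lat.
west -105.7500, east -105.6667.

-105.7500, -105.6667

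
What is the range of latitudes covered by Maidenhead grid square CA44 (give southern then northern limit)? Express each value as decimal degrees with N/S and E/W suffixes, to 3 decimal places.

86.000° S, 85.000° S

Field C=2, A=0: +2·20° lon, +0·10° lat → SW at lon -140°, lat -90°.
Square 4, 4: +4·2° lon, +4·1° lat → SW at lon -132°, lat -86°.
Cell spans 2° lon × 1° lat.
south 86.000° S, north 85.000° S.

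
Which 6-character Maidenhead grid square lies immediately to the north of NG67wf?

Latitude subsquare f = 5; +1 → 6 = g.
The longitude characters are unchanged.

NG67wg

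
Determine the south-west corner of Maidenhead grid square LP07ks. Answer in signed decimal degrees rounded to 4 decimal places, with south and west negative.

67.7500, 40.8333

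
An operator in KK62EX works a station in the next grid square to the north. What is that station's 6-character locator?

Latitude subsquare x = 23; +1 → 24, wraps to 0 = a, carry into square.
Latitude square 2; +1 → 3.
The longitude characters are unchanged.

KK63ea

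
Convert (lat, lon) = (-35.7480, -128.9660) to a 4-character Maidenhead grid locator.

CF54

Shift to the Maidenhead origin (180°W, 90°S): lon 51.03, lat 54.25.
Field: 51.03/20 → 2 → C, 54.25/10 → 5 → F; chars CF.
Square: 11.03/2 → 5, 4.25/1 → 4; chars 54.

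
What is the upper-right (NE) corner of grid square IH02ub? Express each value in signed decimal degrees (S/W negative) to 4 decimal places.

-17.9167, -18.2500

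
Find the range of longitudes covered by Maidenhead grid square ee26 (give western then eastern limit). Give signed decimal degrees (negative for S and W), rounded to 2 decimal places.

-96.00, -94.00

Field E=4, E=4: +4·20° lon, +4·10° lat → SW at lon -100°, lat -50°.
Square 2, 6: +2·2° lon, +6·1° lat → SW at lon -96°, lat -44°.
Cell spans 2° lon × 1° lat.
west -96.00, east -94.00.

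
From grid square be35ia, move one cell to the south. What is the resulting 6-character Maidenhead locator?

BE34ix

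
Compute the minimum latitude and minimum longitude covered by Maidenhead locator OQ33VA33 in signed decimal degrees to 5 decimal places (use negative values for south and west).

73.01250, 107.77500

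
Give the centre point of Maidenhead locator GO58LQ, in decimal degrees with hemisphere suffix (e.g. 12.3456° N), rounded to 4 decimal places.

58.6875° N, 49.0417° W

Field G=6, O=14: +6·20° lon, +14·10° lat → SW at lon -60°, lat 50°.
Square 5, 8: +5·2° lon, +8·1° lat → SW at lon -50°, lat 58°.
Subsquare l=11, q=16: +11·0.0833333° lon, +16·0.0416667° lat → SW at lon -49.0833°, lat 58.6667°.
Cell spans 0.0833333° lon × 0.0416667° lat. Centre is SW corner plus half of each.
latitude 58.6875° N, longitude 49.0417° W.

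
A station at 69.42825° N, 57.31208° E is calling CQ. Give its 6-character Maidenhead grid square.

LP89pk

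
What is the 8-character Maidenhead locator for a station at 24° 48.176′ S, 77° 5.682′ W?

FG15ke87

Shift to the Maidenhead origin (180°W, 90°S): lon 102.90530, lat 65.19707.
Field: lon ⌊102.90530/20⌋ = 5 → F; lat ⌊65.19707/10⌋ = 6 → G.
Square: lon ⌊2.90530/2⌋ = 1; lat ⌊5.19707/1⌋ = 5.
Subsquare: lon ⌊0.90530/0.0833333⌋ = 10 → k; lat ⌊0.19707/0.0416667⌋ = 4 → e.
Extended square: lon ⌊0.07197/0.00833333⌋ = 8; lat ⌊0.03040/0.00416667⌋ = 7.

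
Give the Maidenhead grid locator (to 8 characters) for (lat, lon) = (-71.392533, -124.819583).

Add 180° to longitude and 90° to latitude: 55.18042, 18.60747.
Field: 55.18042/20 → 2 → C, 18.60747/10 → 1 → B; chars CB.
Square: 15.18042/2 → 7, 8.60747/1 → 8; chars 78.
Subsquare: 1.18042/0.0833333 → 14 → o, 0.60747/0.0416667 → 14 → o; chars oo.
Extended square: 0.01375/0.00833333 → 1, 0.02413/0.00416667 → 5; chars 15.

CB78oo15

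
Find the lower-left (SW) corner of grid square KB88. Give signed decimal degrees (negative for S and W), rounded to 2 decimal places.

-72.00, 36.00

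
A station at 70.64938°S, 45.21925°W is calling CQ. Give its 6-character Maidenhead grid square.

GB79ji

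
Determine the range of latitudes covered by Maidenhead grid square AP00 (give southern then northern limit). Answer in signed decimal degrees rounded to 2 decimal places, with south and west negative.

60.00, 61.00

Field A=0, P=15: +0·20° lon, +15·10° lat → SW at lon -180°, lat 60°.
Square 0, 0: +0·2° lon, +0·1° lat → SW at lon -180°, lat 60°.
Cell spans 2° lon × 1° lat.
south 60.00, north 61.00.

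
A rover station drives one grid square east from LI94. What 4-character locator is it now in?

MI04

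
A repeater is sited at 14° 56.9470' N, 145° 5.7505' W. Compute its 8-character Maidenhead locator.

BK74kw87

Shift to the Maidenhead origin (180°W, 90°S): lon 34.90416, lat 104.94912.
Field: lon ⌊34.90416/20⌋ = 1 → B; lat ⌊104.94912/10⌋ = 10 → K.
Square: lon ⌊14.90416/2⌋ = 7; lat ⌊4.94912/1⌋ = 4.
Subsquare: lon ⌊0.90416/0.0833333⌋ = 10 → k; lat ⌊0.94912/0.0416667⌋ = 22 → w.
Extended square: lon ⌊0.07082/0.00833333⌋ = 8; lat ⌊0.03245/0.00416667⌋ = 7.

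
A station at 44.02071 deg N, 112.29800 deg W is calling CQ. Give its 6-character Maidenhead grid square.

Offset from 180°W / 90°S: lon 67.7020°, lat 134.0207°.
Field: 67.7020/20 → 3 → D, 134.0207/10 → 13 → N; chars DN.
Square: 7.7020/2 → 3, 4.0207/1 → 4; chars 34.
Subsquare: 1.7020/0.0833333 → 20 → u, 0.0207/0.0416667 → 0 → a; chars ua.

DN34ua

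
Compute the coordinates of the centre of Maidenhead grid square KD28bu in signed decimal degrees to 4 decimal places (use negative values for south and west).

-51.1458, 24.1250

Field K=10, D=3: +10·20° lon, +3·10° lat → SW at lon 20°, lat -60°.
Square 2, 8: +2·2° lon, +8·1° lat → SW at lon 24°, lat -52°.
Subsquare b=1, u=20: +1·0.0833333° lon, +20·0.0416667° lat → SW at lon 24.0833°, lat -51.1667°.
Cell spans 0.0833333° lon × 0.0416667° lat. Centre is SW corner plus half of each.
latitude -51.1458, longitude 24.1250.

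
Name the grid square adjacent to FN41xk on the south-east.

FN51aj

Longitude subsquare x = 23; +1 → 24, wraps to 0 = a, carry into square.
Longitude square 4; +1 → 5.
Latitude subsquare k = 10; −1 → 9 = j.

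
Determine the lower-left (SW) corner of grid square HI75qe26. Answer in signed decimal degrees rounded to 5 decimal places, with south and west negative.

Field H=7, I=8: +7·20° lon, +8·10° lat → SW at lon -40°, lat -10°.
Square 7, 5: +7·2° lon, +5·1° lat → SW at lon -26°, lat -5°.
Subsquare q=16, e=4: +16·0.0833333° lon, +4·0.0416667° lat → SW at lon -24.6667°, lat -4.83333°.
Extended square 2, 6: +2·0.00833333° lon, +6·0.00416667° lat → SW at lon -24.65°, lat -4.80833°.
latitude -4.80833, longitude -24.65000.

-4.80833, -24.65000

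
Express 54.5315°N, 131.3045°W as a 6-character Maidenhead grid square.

CO44im

Offset from 180°W / 90°S: lon 48.6955°, lat 144.5315°.
Field: 48.6955/20 → 2 → C, 144.5315/10 → 14 → O; chars CO.
Square: 8.6955/2 → 4, 4.5315/1 → 4; chars 44.
Subsquare: 0.6955/0.0833333 → 8 → i, 0.5315/0.0416667 → 12 → m; chars im.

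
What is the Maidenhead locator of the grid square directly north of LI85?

LI86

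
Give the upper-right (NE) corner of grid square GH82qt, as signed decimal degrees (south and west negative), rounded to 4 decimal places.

-17.1667, -42.5833

Field G=6, H=7: +6·20° lon, +7·10° lat → SW at lon -60°, lat -20°.
Square 8, 2: +8·2° lon, +2·1° lat → SW at lon -44°, lat -18°.
Subsquare q=16, t=19: +16·0.0833333° lon, +19·0.0416667° lat → SW at lon -42.6667°, lat -17.2083°.
Cell spans 0.0833333° lon × 0.0416667° lat. NE corner is SW corner plus one full cell.
latitude -17.1667, longitude -42.5833.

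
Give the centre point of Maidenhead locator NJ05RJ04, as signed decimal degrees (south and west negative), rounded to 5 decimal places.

5.39375, 81.42083

Field N=13, J=9: +13·20° lon, +9·10° lat → SW at lon 80°, lat 0°.
Square 0, 5: +0·2° lon, +5·1° lat → SW at lon 80°, lat 5°.
Subsquare r=17, j=9: +17·0.0833333° lon, +9·0.0416667° lat → SW at lon 81.4167°, lat 5.375°.
Extended square 0, 4: +0·0.00833333° lon, +4·0.00416667° lat → SW at lon 81.4167°, lat 5.39167°.
Cell spans 0.00833333° lon × 0.00416667° lat. Centre is SW corner plus half of each.
latitude 5.39375, longitude 81.42083.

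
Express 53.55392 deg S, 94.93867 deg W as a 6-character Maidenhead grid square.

Offset from 180°W / 90°S: lon 85.0613°, lat 36.4461°.
Field: lon ⌊85.0613/20⌋ = 4 → E; lat ⌊36.4461/10⌋ = 3 → D.
Square: lon ⌊5.0613/2⌋ = 2; lat ⌊6.4461/1⌋ = 6.
Subsquare: lon ⌊1.0613/0.0833333⌋ = 12 → m; lat ⌊0.4461/0.0416667⌋ = 10 → k.

ED26mk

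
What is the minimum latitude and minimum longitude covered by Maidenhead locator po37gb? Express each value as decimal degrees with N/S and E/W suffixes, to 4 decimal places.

57.0417° N, 126.5000° E

Field P=15, O=14: +15·20° lon, +14·10° lat → SW at lon 120°, lat 50°.
Square 3, 7: +3·2° lon, +7·1° lat → SW at lon 126°, lat 57°.
Subsquare g=6, b=1: +6·0.0833333° lon, +1·0.0416667° lat → SW at lon 126.5°, lat 57.0417°.
latitude 57.0417° N, longitude 126.5000° E.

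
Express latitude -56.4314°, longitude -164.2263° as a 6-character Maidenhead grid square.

Shift to the Maidenhead origin (180°W, 90°S): lon 15.7737, lat 33.5686.
Field: 15.7737/20 → 0 → A, 33.5686/10 → 3 → D; chars AD.
Square: 15.7737/2 → 7, 3.5686/1 → 3; chars 73.
Subsquare: 1.7737/0.0833333 → 21 → v, 0.5686/0.0416667 → 13 → n; chars vn.

AD73vn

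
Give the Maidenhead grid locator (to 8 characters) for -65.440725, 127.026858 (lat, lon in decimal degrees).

PC34mn34

Offset from 180°W / 90°S: lon 307.02686°, lat 24.55927°.
Field: 307.02686/20 → 15 → P, 24.55927/10 → 2 → C; chars PC.
Square: 7.02686/2 → 3, 4.55927/1 → 4; chars 34.
Subsquare: 1.02686/0.0833333 → 12 → m, 0.55927/0.0416667 → 13 → n; chars mn.
Extended square: 0.02686/0.00833333 → 3, 0.01761/0.00416667 → 4; chars 34.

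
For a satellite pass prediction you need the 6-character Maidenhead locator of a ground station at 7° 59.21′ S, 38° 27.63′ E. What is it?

KI92fa

Add 180° to longitude and 90° to latitude: 218.4605, 82.0132.
Field: 218.4605/20 → 10 → K, 82.0132/10 → 8 → I; chars KI.
Square: 18.4605/2 → 9, 2.0132/1 → 2; chars 92.
Subsquare: 0.4605/0.0833333 → 5 → f, 0.0132/0.0416667 → 0 → a; chars fa.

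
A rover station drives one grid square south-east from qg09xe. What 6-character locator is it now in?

QG19ad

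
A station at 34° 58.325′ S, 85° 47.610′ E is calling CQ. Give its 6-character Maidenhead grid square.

Offset from 180°W / 90°S: lon 265.7935°, lat 55.0279°.
Field (20°×10°, letters A–R): lon ⌊265.7935/20⌋ = 13 → N; lat ⌊55.0279/10⌋ = 5 → F.
Square (2°×1°, digits 0–9): lon ⌊5.7935/2⌋ = 2; lat ⌊5.0279/1⌋ = 5.
Subsquare (5′×2.5′, letters a–x): lon ⌊1.7935/0.0833333⌋ = 21 → v; lat ⌊0.0279/0.0416667⌋ = 0 → a.

NF25va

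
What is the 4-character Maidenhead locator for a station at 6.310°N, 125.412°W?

CJ76

Add 180° to longitude and 90° to latitude: 54.59, 96.31.
Field: lon ⌊54.59/20⌋ = 2 → C; lat ⌊96.31/10⌋ = 9 → J.
Square: lon ⌊14.59/2⌋ = 7; lat ⌊6.31/1⌋ = 6.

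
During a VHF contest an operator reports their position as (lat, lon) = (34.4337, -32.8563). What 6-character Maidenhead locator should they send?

HM34nk

Shift to the Maidenhead origin (180°W, 90°S): lon 147.1437, lat 124.4337.
Field: lon ⌊147.1437/20⌋ = 7 → H; lat ⌊124.4337/10⌋ = 12 → M.
Square: lon ⌊7.1437/2⌋ = 3; lat ⌊4.4337/1⌋ = 4.
Subsquare: lon ⌊1.1437/0.0833333⌋ = 13 → n; lat ⌊0.4337/0.0416667⌋ = 10 → k.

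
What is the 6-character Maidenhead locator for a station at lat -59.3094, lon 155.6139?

Add 180° to longitude and 90° to latitude: 335.6139, 30.6906.
Field: lon ⌊335.6139/20⌋ = 16 → Q; lat ⌊30.6906/10⌋ = 3 → D.
Square: lon ⌊15.6139/2⌋ = 7; lat ⌊0.6906/1⌋ = 0.
Subsquare: lon ⌊1.6139/0.0833333⌋ = 19 → t; lat ⌊0.6906/0.0416667⌋ = 16 → q.

QD70tq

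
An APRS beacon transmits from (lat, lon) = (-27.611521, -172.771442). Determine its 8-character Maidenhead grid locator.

Offset from 180°W / 90°S: lon 7.22856°, lat 62.38848°.
Field: 7.22856/20 → 0 → A, 62.38848/10 → 6 → G; chars AG.
Square: 7.22856/2 → 3, 2.38848/1 → 2; chars 32.
Subsquare: 1.22856/0.0833333 → 14 → o, 0.38848/0.0416667 → 9 → j; chars oj.
Extended square: 0.06189/0.00833333 → 7, 0.01348/0.00416667 → 3; chars 73.

AG32oj73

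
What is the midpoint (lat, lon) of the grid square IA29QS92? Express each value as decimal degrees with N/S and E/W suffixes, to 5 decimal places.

Field I=8, A=0: +8·20° lon, +0·10° lat → SW at lon -20°, lat -90°.
Square 2, 9: +2·2° lon, +9·1° lat → SW at lon -16°, lat -81°.
Subsquare q=16, s=18: +16·0.0833333° lon, +18·0.0416667° lat → SW at lon -14.6667°, lat -80.25°.
Extended square 9, 2: +9·0.00833333° lon, +2·0.00416667° lat → SW at lon -14.5917°, lat -80.2417°.
Cell spans 0.00833333° lon × 0.00416667° lat. Centre is SW corner plus half of each.
latitude 80.23958° S, longitude 14.58750° W.

80.23958° S, 14.58750° W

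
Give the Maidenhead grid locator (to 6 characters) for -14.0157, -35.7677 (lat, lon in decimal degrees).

Add 180° to longitude and 90° to latitude: 144.2323, 75.9843.
Field (20°×10°, letters A–R): lon ⌊144.2323/20⌋ = 7 → H; lat ⌊75.9843/10⌋ = 7 → H.
Square (2°×1°, digits 0–9): lon ⌊4.2323/2⌋ = 2; lat ⌊5.9843/1⌋ = 5.
Subsquare (5′×2.5′, letters a–x): lon ⌊0.2323/0.0833333⌋ = 2 → c; lat ⌊0.9843/0.0416667⌋ = 23 → x.

HH25cx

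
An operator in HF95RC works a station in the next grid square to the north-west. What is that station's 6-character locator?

Longitude subsquare r = 17; −1 → 16 = q.
Latitude subsquare c = 2; +1 → 3 = d.

HF95qd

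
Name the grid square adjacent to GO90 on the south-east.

Longitude square 9; +1 → 10, wraps to 0, carry into field.
Longitude field G = 6; +1 → 7 = H.
Latitude square 0; −1 → -1, wraps to 9, carry into field.
Latitude field O = 14; −1 → 13 = N.

HN09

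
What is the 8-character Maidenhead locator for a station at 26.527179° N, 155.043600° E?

QL76mm56

Offset from 180°W / 90°S: lon 335.04360°, lat 116.52718°.
Field: lon ⌊335.04360/20⌋ = 16 → Q; lat ⌊116.52718/10⌋ = 11 → L.
Square: lon ⌊15.04360/2⌋ = 7; lat ⌊6.52718/1⌋ = 6.
Subsquare: lon ⌊1.04360/0.0833333⌋ = 12 → m; lat ⌊0.52718/0.0416667⌋ = 12 → m.
Extended square: lon ⌊0.04360/0.00833333⌋ = 5; lat ⌊0.02718/0.00416667⌋ = 6.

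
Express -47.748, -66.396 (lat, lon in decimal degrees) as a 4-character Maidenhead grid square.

Shift to the Maidenhead origin (180°W, 90°S): lon 113.60, lat 42.25.
Field (20°×10°, letters A–R): 113.60/20 → 5 → F, 42.25/10 → 4 → E; chars FE.
Square (2°×1°, digits 0–9): 13.60/2 → 6, 2.25/1 → 2; chars 62.

FE62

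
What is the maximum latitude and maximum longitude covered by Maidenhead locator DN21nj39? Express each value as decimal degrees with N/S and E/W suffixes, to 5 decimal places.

41.41667° N, 114.88333° W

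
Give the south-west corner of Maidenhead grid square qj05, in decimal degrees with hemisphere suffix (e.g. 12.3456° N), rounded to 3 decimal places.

5.000° N, 140.000° E

Field Q=16, J=9: +16·20° lon, +9·10° lat → SW at lon 140°, lat 0°.
Square 0, 5: +0·2° lon, +5·1° lat → SW at lon 140°, lat 5°.
latitude 5.000° N, longitude 140.000° E.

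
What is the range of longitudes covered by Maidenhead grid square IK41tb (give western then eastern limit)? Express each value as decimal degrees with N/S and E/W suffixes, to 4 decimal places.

Field I=8, K=10: +8·20° lon, +10·10° lat → SW at lon -20°, lat 10°.
Square 4, 1: +4·2° lon, +1·1° lat → SW at lon -12°, lat 11°.
Subsquare t=19, b=1: +19·0.0833333° lon, +1·0.0416667° lat → SW at lon -10.4167°, lat 11.0417°.
Cell spans 0.0833333° lon × 0.0416667° lat.
west 10.4167° W, east 10.3333° W.

10.4167° W, 10.3333° W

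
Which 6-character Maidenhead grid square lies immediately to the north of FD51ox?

Latitude subsquare x = 23; +1 → 24, wraps to 0 = a, carry into square.
Latitude square 1; +1 → 2.
The longitude characters are unchanged.

FD52oa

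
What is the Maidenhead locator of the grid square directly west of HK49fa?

HK49ea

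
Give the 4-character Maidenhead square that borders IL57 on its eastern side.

Longitude square 5; +1 → 6.
The latitude characters are unchanged.

IL67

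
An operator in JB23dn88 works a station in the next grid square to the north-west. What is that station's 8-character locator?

JB23dn79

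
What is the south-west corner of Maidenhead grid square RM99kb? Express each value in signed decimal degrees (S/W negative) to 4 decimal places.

Field R=17, M=12: +17·20° lon, +12·10° lat → SW at lon 160°, lat 30°.
Square 9, 9: +9·2° lon, +9·1° lat → SW at lon 178°, lat 39°.
Subsquare k=10, b=1: +10·0.0833333° lon, +1·0.0416667° lat → SW at lon 178.833°, lat 39.0417°.
latitude 39.0417, longitude 178.8333.

39.0417, 178.8333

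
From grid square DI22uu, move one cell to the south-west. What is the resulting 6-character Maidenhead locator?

DI22tt

Longitude subsquare u = 20; −1 → 19 = t.
Latitude subsquare u = 20; −1 → 19 = t.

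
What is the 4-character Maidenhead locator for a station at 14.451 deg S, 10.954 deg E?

JH55

Shift to the Maidenhead origin (180°W, 90°S): lon 190.95, lat 75.55.
Field (20°×10°, letters A–R): 190.95/20 → 9 → J, 75.55/10 → 7 → H; chars JH.
Square (2°×1°, digits 0–9): 10.95/2 → 5, 5.55/1 → 5; chars 55.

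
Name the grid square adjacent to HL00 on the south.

HK09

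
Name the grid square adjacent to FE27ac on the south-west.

FE17xb

Longitude subsquare a = 0; −1 → -1, wraps to 23 = x, carry into square.
Longitude square 2; −1 → 1.
Latitude subsquare c = 2; −1 → 1 = b.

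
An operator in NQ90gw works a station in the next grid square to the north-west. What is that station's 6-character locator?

NQ90fx

Longitude subsquare g = 6; −1 → 5 = f.
Latitude subsquare w = 22; +1 → 23 = x.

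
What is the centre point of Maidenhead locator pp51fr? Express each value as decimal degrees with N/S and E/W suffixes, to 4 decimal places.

Field P=15, P=15: +15·20° lon, +15·10° lat → SW at lon 120°, lat 60°.
Square 5, 1: +5·2° lon, +1·1° lat → SW at lon 130°, lat 61°.
Subsquare f=5, r=17: +5·0.0833333° lon, +17·0.0416667° lat → SW at lon 130.417°, lat 61.7083°.
Cell spans 0.0833333° lon × 0.0416667° lat. Centre is SW corner plus half of each.
latitude 61.7292° N, longitude 130.4583° E.

61.7292° N, 130.4583° E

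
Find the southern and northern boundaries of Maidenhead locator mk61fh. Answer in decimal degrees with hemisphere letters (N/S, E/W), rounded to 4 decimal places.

Field M=12, K=10: +12·20° lon, +10·10° lat → SW at lon 60°, lat 10°.
Square 6, 1: +6·2° lon, +1·1° lat → SW at lon 72°, lat 11°.
Subsquare f=5, h=7: +5·0.0833333° lon, +7·0.0416667° lat → SW at lon 72.4167°, lat 11.2917°.
Cell spans 0.0833333° lon × 0.0416667° lat.
south 11.2917° N, north 11.3333° N.

11.2917° N, 11.3333° N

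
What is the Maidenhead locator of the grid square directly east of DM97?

Longitude square 9; +1 → 10, wraps to 0, carry into field.
Longitude field D = 3; +1 → 4 = E.
The latitude characters are unchanged.

EM07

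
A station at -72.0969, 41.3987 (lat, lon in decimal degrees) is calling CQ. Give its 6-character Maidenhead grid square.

LB07qv

Add 180° to longitude and 90° to latitude: 221.3987, 17.9031.
Field (20°×10°, letters A–R): 221.3987/20 → 11 → L, 17.9031/10 → 1 → B; chars LB.
Square (2°×1°, digits 0–9): 1.3987/2 → 0, 7.9031/1 → 7; chars 07.
Subsquare (5′×2.5′, letters a–x): 1.3987/0.0833333 → 16 → q, 0.9031/0.0416667 → 21 → v; chars qv.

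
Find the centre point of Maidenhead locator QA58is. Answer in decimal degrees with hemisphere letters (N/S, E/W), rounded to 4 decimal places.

Field Q=16, A=0: +16·20° lon, +0·10° lat → SW at lon 140°, lat -90°.
Square 5, 8: +5·2° lon, +8·1° lat → SW at lon 150°, lat -82°.
Subsquare i=8, s=18: +8·0.0833333° lon, +18·0.0416667° lat → SW at lon 150.667°, lat -81.25°.
Cell spans 0.0833333° lon × 0.0416667° lat. Centre is SW corner plus half of each.
latitude 81.2292° S, longitude 150.7083° E.

81.2292° S, 150.7083° E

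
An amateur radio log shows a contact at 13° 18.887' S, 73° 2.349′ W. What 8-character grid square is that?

FH36lq54

Add 180° to longitude and 90° to latitude: 106.96085, 76.68522.
Field (20°×10°, letters A–R): 106.96085/20 → 5 → F, 76.68522/10 → 7 → H; chars FH.
Square (2°×1°, digits 0–9): 6.96085/2 → 3, 6.68522/1 → 6; chars 36.
Subsquare (5′×2.5′, letters a–x): 0.96085/0.0833333 → 11 → l, 0.68522/0.0416667 → 16 → q; chars lq.
Extended square (30″×15″, digits 0–9): 0.04418/0.00833333 → 5, 0.01855/0.00416667 → 4; chars 54.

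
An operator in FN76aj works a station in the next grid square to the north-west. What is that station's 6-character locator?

Longitude subsquare a = 0; −1 → -1, wraps to 23 = x, carry into square.
Longitude square 7; −1 → 6.
Latitude subsquare j = 9; +1 → 10 = k.

FN66xk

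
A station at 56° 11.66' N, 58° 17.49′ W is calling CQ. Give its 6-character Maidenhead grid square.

GO06ue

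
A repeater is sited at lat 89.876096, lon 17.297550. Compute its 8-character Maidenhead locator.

JR89pv50

Offset from 180°W / 90°S: lon 197.29755°, lat 179.87610°.
Field: lon ⌊197.29755/20⌋ = 9 → J; lat ⌊179.87610/10⌋ = 17 → R.
Square: lon ⌊17.29755/2⌋ = 8; lat ⌊9.87610/1⌋ = 9.
Subsquare: lon ⌊1.29755/0.0833333⌋ = 15 → p; lat ⌊0.87610/0.0416667⌋ = 21 → v.
Extended square: lon ⌊0.04755/0.00833333⌋ = 5; lat ⌊0.00110/0.00416667⌋ = 0.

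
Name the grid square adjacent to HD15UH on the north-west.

HD15ti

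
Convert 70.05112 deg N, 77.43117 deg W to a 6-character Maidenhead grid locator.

FQ10gb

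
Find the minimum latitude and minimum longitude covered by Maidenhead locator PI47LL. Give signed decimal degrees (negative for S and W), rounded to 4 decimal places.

Field P=15, I=8: +15·20° lon, +8·10° lat → SW at lon 120°, lat -10°.
Square 4, 7: +4·2° lon, +7·1° lat → SW at lon 128°, lat -3°.
Subsquare l=11, l=11: +11·0.0833333° lon, +11·0.0416667° lat → SW at lon 128.917°, lat -2.54167°.
latitude -2.5417, longitude 128.9167.

-2.5417, 128.9167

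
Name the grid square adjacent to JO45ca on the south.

JO44cx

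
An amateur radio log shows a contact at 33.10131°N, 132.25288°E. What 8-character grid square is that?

Offset from 180°W / 90°S: lon 312.25288°, lat 123.10131°.
Field: 312.25288/20 → 15 → P, 123.10131/10 → 12 → M; chars PM.
Square: 12.25288/2 → 6, 3.10131/1 → 3; chars 63.
Subsquare: 0.25288/0.0833333 → 3 → d, 0.10131/0.0416667 → 2 → c; chars dc.
Extended square: 0.00288/0.00833333 → 0, 0.01798/0.00416667 → 4; chars 04.

PM63dc04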